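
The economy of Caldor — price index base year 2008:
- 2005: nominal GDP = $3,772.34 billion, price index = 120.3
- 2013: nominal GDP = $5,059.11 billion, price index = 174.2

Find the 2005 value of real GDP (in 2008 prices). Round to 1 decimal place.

$3,135.8 billion

Real GDP = Nominal / (price index/100) = 3772.34 / 1.203 = 3135.78.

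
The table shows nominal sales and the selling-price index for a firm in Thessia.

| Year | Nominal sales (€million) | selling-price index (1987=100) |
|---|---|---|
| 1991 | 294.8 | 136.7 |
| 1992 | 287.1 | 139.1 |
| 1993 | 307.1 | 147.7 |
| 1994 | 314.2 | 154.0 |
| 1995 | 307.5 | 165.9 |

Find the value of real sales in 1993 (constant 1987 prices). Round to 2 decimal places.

Real sales 1993 = 307.1 / 1.477 = 207.92.

€207.92 million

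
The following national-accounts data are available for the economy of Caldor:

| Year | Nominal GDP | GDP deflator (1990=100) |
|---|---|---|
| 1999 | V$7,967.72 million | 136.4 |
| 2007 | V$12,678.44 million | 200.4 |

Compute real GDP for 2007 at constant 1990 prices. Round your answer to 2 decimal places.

Real GDP = Nominal / (GDP deflator/100) = 12678.44 / 2.004 = 6326.57.

V$6,326.57 million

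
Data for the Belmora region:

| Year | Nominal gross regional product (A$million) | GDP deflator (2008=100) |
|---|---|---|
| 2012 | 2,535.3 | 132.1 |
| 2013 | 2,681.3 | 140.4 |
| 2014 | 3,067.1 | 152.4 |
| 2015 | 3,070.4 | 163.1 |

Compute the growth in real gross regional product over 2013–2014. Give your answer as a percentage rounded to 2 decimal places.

5.38%

Real gross regional product 2013 = 2681.3/1.404 = 1909.76.
Real gross regional product 2014 = 3067.1/1.524 = 2012.53.
Change = 2012.53/1909.76 − 1 = 0.0538.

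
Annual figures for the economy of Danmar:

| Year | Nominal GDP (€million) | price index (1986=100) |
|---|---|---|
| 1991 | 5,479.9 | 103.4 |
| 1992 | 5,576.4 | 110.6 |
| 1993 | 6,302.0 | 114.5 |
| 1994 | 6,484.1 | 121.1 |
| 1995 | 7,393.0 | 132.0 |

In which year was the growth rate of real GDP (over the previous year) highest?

1992: real = 5576.4/1.106 = 5041.95; growth vs 1991 (5299.71) = -4.86%.
1993: real = 6302.0/1.145 = 5503.93; growth vs 1992 (5041.95) = 9.16%.
1994: real = 6484.1/1.211 = 5354.34; growth vs 1993 (5503.93) = -2.72%.
1995: real = 7393.0/1.320 = 5600.76; growth vs 1994 (5354.34) = 4.60%.

1993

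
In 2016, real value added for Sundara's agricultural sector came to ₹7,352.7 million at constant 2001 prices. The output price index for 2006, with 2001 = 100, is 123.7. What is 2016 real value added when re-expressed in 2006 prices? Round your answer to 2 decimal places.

₹9,095.29 million

Real value added in 2006 prices = Real value added in 2001 prices × (P_2006/P_2001) = 7352.7 × 1.237 = 9095.29.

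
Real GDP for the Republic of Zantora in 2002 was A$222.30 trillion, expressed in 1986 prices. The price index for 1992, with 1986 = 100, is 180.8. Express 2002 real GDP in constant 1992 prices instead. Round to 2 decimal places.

A$401.92 trillion

Real GDP in 1992 prices = Real GDP in 1986 prices × (P_1992/P_1986) = 222.30 × 1.808 = 401.92.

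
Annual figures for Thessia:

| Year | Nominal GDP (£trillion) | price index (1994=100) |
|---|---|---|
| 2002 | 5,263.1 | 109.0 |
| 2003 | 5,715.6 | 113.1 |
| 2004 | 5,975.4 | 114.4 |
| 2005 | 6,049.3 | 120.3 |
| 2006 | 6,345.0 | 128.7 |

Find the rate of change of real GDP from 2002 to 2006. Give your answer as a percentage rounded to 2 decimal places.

Real GDP 2002 = 5263.1/1.090 = 4828.53.
Real GDP 2006 = 6345.0/1.287 = 4930.07.
Change = 4930.07/4828.53 − 1 = 0.0210.

2.10%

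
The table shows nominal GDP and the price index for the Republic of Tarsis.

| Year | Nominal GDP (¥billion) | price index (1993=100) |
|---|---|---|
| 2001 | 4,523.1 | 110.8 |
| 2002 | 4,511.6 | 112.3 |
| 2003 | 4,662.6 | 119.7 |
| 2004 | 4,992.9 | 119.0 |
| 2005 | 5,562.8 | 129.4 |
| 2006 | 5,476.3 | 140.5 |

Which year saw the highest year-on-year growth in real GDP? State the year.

2002: real = 4511.6/1.123 = 4017.45; growth vs 2001 (4082.22) = -1.59%.
2003: real = 4662.6/1.197 = 3895.24; growth vs 2002 (4017.45) = -3.04%.
2004: real = 4992.9/1.190 = 4195.71; growth vs 2003 (3895.24) = 7.71%.
2005: real = 5562.8/1.294 = 4298.92; growth vs 2004 (4195.71) = 2.46%.
2006: real = 5476.3/1.405 = 3897.72; growth vs 2005 (4298.92) = -9.33%.

2004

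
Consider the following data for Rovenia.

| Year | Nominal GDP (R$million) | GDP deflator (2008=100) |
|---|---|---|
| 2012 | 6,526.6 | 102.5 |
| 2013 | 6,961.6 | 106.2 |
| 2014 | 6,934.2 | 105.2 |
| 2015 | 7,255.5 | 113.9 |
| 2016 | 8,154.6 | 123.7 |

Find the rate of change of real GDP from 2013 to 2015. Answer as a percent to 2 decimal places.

-2.82%

Real GDP 2013 = 6961.6/1.062 = 6555.18.
Real GDP 2015 = 7255.5/1.139 = 6370.06.
Change = 6370.06/6555.18 − 1 = -0.0282.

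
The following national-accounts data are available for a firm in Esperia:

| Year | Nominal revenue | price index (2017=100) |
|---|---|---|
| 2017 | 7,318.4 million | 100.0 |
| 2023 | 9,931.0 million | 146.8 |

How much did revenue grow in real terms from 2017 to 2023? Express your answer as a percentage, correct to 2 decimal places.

Real revenue 2017 = 7318.4 / 1.000 = 7318.40.
Real revenue 2023 = 9931.0 / 1.468 = 6764.99.
Real growth = 6764.99 / 7318.40 − 1 = -0.0756.

-7.56%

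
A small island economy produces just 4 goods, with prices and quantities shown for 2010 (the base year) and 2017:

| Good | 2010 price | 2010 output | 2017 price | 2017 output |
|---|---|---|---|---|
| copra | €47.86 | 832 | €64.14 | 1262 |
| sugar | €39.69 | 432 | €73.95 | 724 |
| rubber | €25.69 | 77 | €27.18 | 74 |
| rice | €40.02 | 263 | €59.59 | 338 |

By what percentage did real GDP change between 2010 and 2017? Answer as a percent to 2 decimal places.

50.52%

Real GDP 2010 = Nominal GDP 2010 = 47.86·832 + 39.69·432 + 25.69·77 + 40.02·263 = 69468.99.
Real GDP 2017 (at 2010 prices) = 47.86·1262 + 39.69·724 + 25.69·74 + 40.02·338 = 104562.70.
Real growth = 104562.70/69468.99 − 1 = 0.5052.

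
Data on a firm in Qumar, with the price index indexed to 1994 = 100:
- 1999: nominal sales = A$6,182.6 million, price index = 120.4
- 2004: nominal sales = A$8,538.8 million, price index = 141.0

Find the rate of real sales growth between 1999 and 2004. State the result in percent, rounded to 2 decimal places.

Deflate each year: 1999 → 6182.6/1.204 = 5135.05; 2004 → 8538.8/1.410 = 6055.89.
So real sales changed by 6055.89/5135.05 − 1 = 0.1793, i.e. 17.93%.

17.93%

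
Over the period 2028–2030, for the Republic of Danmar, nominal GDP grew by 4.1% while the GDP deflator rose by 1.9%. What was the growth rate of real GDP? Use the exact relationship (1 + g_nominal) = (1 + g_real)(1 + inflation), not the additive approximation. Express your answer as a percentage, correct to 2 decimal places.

(1 + g_nom) = (1 + g_real)(1 + π), so g_real = 1.0410 / 1.0190 − 1 = 0.02159.

2.16%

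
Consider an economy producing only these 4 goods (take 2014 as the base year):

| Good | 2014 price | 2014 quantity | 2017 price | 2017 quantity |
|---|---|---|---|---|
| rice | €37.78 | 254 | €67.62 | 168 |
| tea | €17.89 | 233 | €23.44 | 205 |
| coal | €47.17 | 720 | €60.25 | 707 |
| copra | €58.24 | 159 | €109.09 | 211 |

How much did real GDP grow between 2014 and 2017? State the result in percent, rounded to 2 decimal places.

-2.34%

Real GDP 2014 = Nominal GDP 2014 = 37.78·254 + 17.89·233 + 47.17·720 + 58.24·159 = 56987.05.
Real GDP 2017 (at 2014 prices) = 37.78·168 + 17.89·205 + 47.17·707 + 58.24·211 = 55652.32.
Real growth = 55652.32/56987.05 − 1 = -0.0234.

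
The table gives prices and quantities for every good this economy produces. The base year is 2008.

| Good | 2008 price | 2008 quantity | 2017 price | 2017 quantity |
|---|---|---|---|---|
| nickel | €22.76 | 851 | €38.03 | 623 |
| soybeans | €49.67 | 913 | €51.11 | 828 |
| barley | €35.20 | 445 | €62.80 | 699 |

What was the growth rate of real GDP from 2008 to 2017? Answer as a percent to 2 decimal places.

-0.59%

Real GDP 2008 = Nominal GDP 2008 = 22.76·851 + 49.67·913 + 35.20·445 = 80381.47.
Real GDP 2017 (at 2008 prices) = 22.76·623 + 49.67·828 + 35.20·699 = 79911.04.
Real growth = 79911.04/80381.47 − 1 = -0.0059.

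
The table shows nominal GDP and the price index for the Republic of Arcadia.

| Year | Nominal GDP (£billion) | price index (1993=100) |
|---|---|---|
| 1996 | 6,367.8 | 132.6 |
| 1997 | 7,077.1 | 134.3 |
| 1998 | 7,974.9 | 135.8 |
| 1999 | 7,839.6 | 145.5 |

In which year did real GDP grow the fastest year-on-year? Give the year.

1998

1997: real = 7077.1/1.343 = 5269.62; growth vs 1996 (4802.26) = 9.73%.
1998: real = 7974.9/1.358 = 5872.53; growth vs 1997 (5269.62) = 11.44%.
1999: real = 7839.6/1.455 = 5388.04; growth vs 1998 (5872.53) = -8.25%.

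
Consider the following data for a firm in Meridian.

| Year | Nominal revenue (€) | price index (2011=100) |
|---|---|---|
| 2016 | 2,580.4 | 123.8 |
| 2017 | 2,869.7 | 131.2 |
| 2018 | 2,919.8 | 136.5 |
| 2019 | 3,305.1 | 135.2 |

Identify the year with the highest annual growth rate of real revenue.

2019

2017: real = 2869.7/1.312 = 2187.27; growth vs 2016 (2084.33) = 4.94%.
2018: real = 2919.8/1.365 = 2139.05; growth vs 2017 (2187.27) = -2.20%.
2019: real = 3305.1/1.352 = 2444.60; growth vs 2018 (2139.05) = 14.28%.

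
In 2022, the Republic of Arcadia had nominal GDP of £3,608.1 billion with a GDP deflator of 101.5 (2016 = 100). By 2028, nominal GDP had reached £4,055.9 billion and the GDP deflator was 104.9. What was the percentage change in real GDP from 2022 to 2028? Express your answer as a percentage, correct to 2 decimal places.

Deflate each year: 2022 → 3608.1/1.015 = 3554.78; 2028 → 4055.9/1.049 = 3866.44.
So real GDP changed by 3866.44/3554.78 − 1 = 0.0877, i.e. 8.77%.

8.77%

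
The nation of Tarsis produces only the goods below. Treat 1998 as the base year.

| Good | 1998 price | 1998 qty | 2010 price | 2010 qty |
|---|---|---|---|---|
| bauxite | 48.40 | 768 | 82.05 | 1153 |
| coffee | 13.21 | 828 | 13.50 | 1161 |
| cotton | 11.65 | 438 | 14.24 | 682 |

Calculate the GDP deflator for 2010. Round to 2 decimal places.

151.72

Nominal GDP 2010 = 82.05·1153 + 13.50·1161 + 14.24·682 = 119988.83.
Real GDP 2010 (at 1998 prices) = 48.40·1153 + 13.21·1161 + 11.65·682 = 79087.31.
Deflator = Nominal/Real × 100 = 119988.83/79087.31 × 100 = 151.717.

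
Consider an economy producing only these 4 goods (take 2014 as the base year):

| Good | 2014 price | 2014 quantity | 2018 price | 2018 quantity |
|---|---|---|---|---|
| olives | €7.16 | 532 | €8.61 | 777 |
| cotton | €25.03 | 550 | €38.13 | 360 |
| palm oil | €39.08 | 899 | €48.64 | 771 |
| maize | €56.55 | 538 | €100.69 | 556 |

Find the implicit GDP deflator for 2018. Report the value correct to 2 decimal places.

Nominal GDP 2018 = 8.61·777 + 38.13·360 + 48.64·771 + 100.69·556 = 113901.85.
Real GDP 2018 (at 2014 prices) = 7.16·777 + 25.03·360 + 39.08·771 + 56.55·556 = 76146.60.
Deflator = Nominal/Real × 100 = 113901.85/76146.60 × 100 = 149.582.

149.58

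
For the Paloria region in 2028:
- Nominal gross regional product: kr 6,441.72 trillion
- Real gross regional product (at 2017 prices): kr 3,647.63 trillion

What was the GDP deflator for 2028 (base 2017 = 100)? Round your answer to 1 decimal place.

GDP deflator = (Nominal / Real) × 100 = 6441.72 / 3647.63 × 100 = 176.60.

176.6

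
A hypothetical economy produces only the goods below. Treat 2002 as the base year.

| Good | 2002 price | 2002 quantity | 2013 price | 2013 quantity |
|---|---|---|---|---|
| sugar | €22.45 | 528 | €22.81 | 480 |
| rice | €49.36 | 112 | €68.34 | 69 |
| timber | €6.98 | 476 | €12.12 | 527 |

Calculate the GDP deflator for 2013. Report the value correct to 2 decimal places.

Nominal GDP 2013 = 22.81·480 + 68.34·69 + 12.12·527 = 22051.50.
Real GDP 2013 (at 2002 prices) = 22.45·480 + 49.36·69 + 6.98·527 = 17860.30.
Deflator = Nominal/Real × 100 = 22051.50/17860.30 × 100 = 123.467.

123.47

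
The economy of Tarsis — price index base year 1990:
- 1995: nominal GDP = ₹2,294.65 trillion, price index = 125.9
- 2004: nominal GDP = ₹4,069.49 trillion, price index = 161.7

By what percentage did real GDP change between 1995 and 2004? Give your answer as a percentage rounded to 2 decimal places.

Deflate each year: 1995 → 2294.65/1.259 = 1822.60; 2004 → 4069.49/1.617 = 2516.69.
So real GDP changed by 2516.69/1822.60 − 1 = 0.3808, i.e. 38.08%.

38.08%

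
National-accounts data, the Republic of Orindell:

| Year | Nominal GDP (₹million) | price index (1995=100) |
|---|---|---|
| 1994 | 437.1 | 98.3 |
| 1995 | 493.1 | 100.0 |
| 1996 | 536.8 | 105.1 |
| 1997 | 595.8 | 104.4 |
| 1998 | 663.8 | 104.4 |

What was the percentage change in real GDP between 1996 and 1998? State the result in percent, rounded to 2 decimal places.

24.49%

Real GDP 1996 = 536.8/1.051 = 510.75.
Real GDP 1998 = 663.8/1.044 = 635.82.
Change = 635.82/510.75 − 1 = 0.2449.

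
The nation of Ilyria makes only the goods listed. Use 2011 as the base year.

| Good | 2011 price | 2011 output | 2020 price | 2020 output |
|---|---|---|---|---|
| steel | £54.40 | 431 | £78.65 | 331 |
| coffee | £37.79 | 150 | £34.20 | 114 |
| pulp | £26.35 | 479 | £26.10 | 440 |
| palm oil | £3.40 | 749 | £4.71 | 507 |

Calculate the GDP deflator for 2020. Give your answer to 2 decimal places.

Nominal GDP 2020 = 78.65·331 + 34.20·114 + 26.10·440 + 4.71·507 = 43803.92.
Real GDP 2020 (at 2011 prices) = 54.40·331 + 37.79·114 + 26.35·440 + 3.40·507 = 35632.26.
Deflator = Nominal/Real × 100 = 43803.92/35632.26 × 100 = 122.933.

122.93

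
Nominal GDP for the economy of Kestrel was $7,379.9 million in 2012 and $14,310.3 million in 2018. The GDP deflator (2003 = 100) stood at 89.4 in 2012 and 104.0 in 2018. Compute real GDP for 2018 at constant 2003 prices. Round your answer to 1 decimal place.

Real GDP = Nominal / (GDP deflator/100) = 14310.3 / 1.040 = 13759.90.

$13,759.9 million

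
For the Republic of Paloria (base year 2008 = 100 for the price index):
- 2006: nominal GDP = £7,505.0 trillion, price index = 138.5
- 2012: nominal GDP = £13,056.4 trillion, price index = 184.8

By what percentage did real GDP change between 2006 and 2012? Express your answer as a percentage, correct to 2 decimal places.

Real GDP 2006 = 7505.0 / 1.385 = 5418.77.
Real GDP 2012 = 13056.4 / 1.848 = 7065.15.
Real growth = 7065.15 / 5418.77 − 1 = 0.3038.

30.38%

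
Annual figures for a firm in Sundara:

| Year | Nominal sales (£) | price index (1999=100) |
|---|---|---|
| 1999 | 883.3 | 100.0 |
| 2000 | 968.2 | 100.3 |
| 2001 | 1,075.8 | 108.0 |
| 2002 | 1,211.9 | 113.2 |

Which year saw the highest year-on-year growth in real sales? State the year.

2000: real = 968.2/1.003 = 965.30; growth vs 1999 (883.30) = 9.28%.
2001: real = 1075.8/1.080 = 996.11; growth vs 2000 (965.30) = 3.19%.
2002: real = 1211.9/1.132 = 1070.58; growth vs 2001 (996.11) = 7.48%.

2000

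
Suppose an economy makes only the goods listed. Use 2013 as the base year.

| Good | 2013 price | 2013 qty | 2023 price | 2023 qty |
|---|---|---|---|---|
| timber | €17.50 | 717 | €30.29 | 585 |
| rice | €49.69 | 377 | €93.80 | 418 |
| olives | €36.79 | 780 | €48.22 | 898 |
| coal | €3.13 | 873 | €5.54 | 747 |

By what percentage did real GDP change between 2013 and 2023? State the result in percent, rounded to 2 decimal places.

Real GDP 2013 = Nominal GDP 2013 = 17.50·717 + 49.69·377 + 36.79·780 + 3.13·873 = 62709.32.
Real GDP 2023 (at 2013 prices) = 17.50·585 + 49.69·418 + 36.79·898 + 3.13·747 = 66383.45.
Real growth = 66383.45/62709.32 − 1 = 0.0586.

5.86%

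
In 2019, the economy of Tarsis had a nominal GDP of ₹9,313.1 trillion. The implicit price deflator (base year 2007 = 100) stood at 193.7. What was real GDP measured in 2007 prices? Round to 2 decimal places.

₹4,808.00 trillion

Real GDP = Nominal / (implicit price deflator/100) = 9313.1 / 1.937 = 4808.00.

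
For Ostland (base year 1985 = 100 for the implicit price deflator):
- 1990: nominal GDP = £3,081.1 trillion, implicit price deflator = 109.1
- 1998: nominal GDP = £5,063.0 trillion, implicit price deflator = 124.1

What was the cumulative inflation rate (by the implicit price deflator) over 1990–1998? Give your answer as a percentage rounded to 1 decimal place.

Price-level change = 124.1 / 109.1 − 1 = 0.1375.

13.7%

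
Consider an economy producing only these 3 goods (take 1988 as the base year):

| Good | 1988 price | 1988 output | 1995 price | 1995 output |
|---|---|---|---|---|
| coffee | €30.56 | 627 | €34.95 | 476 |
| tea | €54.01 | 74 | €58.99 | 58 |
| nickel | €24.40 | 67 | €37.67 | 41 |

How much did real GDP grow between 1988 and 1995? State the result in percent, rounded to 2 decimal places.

-24.66%

Real GDP 1988 = Nominal GDP 1988 = 30.56·627 + 54.01·74 + 24.40·67 = 24792.66.
Real GDP 1995 (at 1988 prices) = 30.56·476 + 54.01·58 + 24.40·41 = 18679.54.
Real growth = 18679.54/24792.66 − 1 = -0.2466.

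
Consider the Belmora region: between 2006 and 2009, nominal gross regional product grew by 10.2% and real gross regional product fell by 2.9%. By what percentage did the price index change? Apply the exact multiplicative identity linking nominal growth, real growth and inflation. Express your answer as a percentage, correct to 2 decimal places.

(1 + g_nom) = (1 + g_real)(1 + π), so π = 1.1020 / 0.9710 − 1 = 0.13491.

13.49%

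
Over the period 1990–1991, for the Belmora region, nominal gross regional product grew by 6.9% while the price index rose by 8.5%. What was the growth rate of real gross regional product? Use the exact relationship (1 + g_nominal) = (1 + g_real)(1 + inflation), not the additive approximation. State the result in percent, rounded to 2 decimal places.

(1 + g_nom) = (1 + g_real)(1 + π), so g_real = 1.0690 / 1.0850 − 1 = -0.01475.

-1.47%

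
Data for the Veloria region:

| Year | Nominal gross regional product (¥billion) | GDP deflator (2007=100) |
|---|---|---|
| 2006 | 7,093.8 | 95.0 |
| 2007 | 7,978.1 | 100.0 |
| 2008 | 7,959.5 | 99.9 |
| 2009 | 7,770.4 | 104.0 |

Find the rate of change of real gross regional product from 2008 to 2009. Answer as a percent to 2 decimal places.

-6.22%

Real gross regional product 2008 = 7959.5/0.999 = 7967.47.
Real gross regional product 2009 = 7770.4/1.040 = 7471.54.
Change = 7471.54/7967.47 − 1 = -0.0622.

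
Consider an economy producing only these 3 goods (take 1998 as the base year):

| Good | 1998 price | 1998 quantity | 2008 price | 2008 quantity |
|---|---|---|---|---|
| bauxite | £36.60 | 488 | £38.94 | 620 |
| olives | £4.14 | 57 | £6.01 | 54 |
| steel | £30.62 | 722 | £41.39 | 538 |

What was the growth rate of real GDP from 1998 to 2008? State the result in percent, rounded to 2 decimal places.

-2.03%

Real GDP 1998 = Nominal GDP 1998 = 36.60·488 + 4.14·57 + 30.62·722 = 40204.42.
Real GDP 2008 (at 1998 prices) = 36.60·620 + 4.14·54 + 30.62·538 = 39389.12.
Real growth = 39389.12/40204.42 − 1 = -0.0203.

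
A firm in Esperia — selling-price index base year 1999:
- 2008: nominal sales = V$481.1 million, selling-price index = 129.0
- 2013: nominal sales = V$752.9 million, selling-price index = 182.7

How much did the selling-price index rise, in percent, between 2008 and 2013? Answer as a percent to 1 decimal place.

Price-level change = 182.7 / 129.0 − 1 = 0.4163.

41.6%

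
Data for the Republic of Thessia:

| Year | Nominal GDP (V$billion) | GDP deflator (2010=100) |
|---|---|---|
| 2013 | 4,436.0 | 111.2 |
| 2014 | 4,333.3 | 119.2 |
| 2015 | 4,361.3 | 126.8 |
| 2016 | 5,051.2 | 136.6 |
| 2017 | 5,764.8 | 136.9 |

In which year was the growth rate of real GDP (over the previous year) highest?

2017

2014: real = 4333.3/1.192 = 3635.32; growth vs 2013 (3989.21) = -8.87%.
2015: real = 4361.3/1.268 = 3439.51; growth vs 2014 (3635.32) = -5.39%.
2016: real = 5051.2/1.366 = 3697.80; growth vs 2015 (3439.51) = 7.51%.
2017: real = 5764.8/1.369 = 4210.96; growth vs 2016 (3697.80) = 13.88%.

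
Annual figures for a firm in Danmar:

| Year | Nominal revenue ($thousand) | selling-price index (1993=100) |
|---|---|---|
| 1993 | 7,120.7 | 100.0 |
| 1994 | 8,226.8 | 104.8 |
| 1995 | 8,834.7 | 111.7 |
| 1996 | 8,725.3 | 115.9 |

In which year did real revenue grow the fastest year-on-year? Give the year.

1994: real = 8226.8/1.048 = 7850.00; growth vs 1993 (7120.70) = 10.24%.
1995: real = 8834.7/1.117 = 7909.31; growth vs 1994 (7850.00) = 0.76%.
1996: real = 8725.3/1.159 = 7528.30; growth vs 1995 (7909.31) = -4.82%.

1994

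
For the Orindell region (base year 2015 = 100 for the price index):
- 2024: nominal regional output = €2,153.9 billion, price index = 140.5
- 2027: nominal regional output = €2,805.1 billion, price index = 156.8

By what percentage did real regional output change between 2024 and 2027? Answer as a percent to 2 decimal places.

16.70%

Deflate each year: 2024 → 2153.9/1.405 = 1533.02; 2027 → 2805.1/1.568 = 1788.97.
So real regional output changed by 1788.97/1533.02 − 1 = 0.1670, i.e. 16.70%.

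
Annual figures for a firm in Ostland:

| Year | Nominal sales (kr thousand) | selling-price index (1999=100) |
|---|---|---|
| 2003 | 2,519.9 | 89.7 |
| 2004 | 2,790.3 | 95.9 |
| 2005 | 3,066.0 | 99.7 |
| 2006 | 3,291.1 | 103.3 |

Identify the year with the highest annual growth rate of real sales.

2005

2004: real = 2790.3/0.959 = 2909.59; growth vs 2003 (2809.25) = 3.57%.
2005: real = 3066.0/0.997 = 3075.23; growth vs 2004 (2909.59) = 5.69%.
2006: real = 3291.1/1.033 = 3185.96; growth vs 2005 (3075.23) = 3.60%.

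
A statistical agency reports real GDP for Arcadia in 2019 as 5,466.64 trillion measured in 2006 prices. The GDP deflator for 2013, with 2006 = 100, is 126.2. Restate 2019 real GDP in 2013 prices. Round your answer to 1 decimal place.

6,898.9 trillion

Real GDP in 2013 prices = Real GDP in 2006 prices × (P_2013/P_2006) = 5466.64 × 1.262 = 6898.90.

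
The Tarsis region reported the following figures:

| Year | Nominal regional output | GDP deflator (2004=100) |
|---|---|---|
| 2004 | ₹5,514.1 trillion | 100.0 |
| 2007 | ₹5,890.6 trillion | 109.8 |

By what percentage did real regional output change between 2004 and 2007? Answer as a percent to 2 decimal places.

-2.71%

Deflate each year: 2004 → 5514.1/1.000 = 5514.10; 2007 → 5890.6/1.098 = 5364.85.
So real regional output changed by 5364.85/5514.10 − 1 = -0.0271, i.e. -2.71%.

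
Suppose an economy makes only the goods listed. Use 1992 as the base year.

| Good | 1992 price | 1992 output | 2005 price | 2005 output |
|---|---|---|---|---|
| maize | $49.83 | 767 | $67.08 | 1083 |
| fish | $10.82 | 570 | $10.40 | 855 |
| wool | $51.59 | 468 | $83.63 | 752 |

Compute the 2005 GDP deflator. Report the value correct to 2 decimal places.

Nominal GDP 2005 = 67.08·1083 + 10.40·855 + 83.63·752 = 144429.40.
Real GDP 2005 (at 1992 prices) = 49.83·1083 + 10.82·855 + 51.59·752 = 102012.67.
Deflator = Nominal/Real × 100 = 144429.40/102012.67 × 100 = 141.580.

141.58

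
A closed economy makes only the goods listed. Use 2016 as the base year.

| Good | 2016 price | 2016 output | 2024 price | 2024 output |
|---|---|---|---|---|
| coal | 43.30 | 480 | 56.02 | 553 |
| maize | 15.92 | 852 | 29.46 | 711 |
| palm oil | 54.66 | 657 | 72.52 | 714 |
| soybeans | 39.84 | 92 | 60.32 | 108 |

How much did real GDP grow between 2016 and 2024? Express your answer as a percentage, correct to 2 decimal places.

Real GDP 2016 = Nominal GDP 2016 = 43.30·480 + 15.92·852 + 54.66·657 + 39.84·92 = 73924.74.
Real GDP 2024 (at 2016 prices) = 43.30·553 + 15.92·711 + 54.66·714 + 39.84·108 = 78593.98.
Real growth = 78593.98/73924.74 − 1 = 0.0632.

6.32%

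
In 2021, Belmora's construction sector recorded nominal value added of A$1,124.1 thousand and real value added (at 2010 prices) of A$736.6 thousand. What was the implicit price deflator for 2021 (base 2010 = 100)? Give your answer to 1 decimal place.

152.6

implicit price deflator = (Nominal / Real) × 100 = 1124.1 / 736.6 × 100 = 152.61.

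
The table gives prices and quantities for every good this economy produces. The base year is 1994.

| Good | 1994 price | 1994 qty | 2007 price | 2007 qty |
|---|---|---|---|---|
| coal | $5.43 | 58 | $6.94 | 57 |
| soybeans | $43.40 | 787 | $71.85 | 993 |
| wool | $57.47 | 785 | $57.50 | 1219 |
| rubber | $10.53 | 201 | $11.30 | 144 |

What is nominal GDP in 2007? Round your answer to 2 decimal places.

Nominal GDP 2007 = Σ (p_2007 × q_2007) = 6.94·57 + 71.85·993 + 57.50·1219 + 11.30·144 = 143462.33.

$143462.33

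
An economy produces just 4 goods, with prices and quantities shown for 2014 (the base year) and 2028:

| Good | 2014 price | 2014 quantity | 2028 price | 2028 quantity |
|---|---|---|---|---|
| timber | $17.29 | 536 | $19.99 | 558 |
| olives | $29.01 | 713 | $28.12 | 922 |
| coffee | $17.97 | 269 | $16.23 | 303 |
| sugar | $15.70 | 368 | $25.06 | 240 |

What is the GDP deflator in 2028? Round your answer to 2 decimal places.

105.27

Nominal GDP 2028 = 19.99·558 + 28.12·922 + 16.23·303 + 25.06·240 = 48013.15.
Real GDP 2028 (at 2014 prices) = 17.29·558 + 29.01·922 + 17.97·303 + 15.70·240 = 45607.95.
Deflator = Nominal/Real × 100 = 48013.15/45607.95 × 100 = 105.274.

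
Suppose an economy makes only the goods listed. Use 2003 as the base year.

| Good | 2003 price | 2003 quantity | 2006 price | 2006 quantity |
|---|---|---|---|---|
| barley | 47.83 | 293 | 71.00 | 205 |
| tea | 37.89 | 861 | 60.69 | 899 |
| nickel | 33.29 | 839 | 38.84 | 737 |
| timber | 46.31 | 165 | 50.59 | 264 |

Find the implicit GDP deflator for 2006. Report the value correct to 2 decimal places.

137.79

Nominal GDP 2006 = 71.00·205 + 60.69·899 + 38.84·737 + 50.59·264 = 111096.15.
Real GDP 2006 (at 2003 prices) = 47.83·205 + 37.89·899 + 33.29·737 + 46.31·264 = 80628.83.
Deflator = Nominal/Real × 100 = 111096.15/80628.83 × 100 = 137.787.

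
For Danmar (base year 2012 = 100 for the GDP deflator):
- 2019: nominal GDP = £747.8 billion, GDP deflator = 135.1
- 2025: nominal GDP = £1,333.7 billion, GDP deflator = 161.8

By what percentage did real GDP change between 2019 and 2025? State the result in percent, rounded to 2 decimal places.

48.92%

Deflate each year: 2019 → 747.8/1.351 = 553.52; 2025 → 1333.7/1.618 = 824.29.
So real GDP changed by 824.29/553.52 − 1 = 0.4892, i.e. 48.92%.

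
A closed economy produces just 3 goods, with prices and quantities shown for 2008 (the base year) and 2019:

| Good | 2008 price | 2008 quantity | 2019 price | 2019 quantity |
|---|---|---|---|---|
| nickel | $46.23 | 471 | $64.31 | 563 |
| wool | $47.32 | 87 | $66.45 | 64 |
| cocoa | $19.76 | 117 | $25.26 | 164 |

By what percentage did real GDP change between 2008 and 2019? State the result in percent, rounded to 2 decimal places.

14.51%

Real GDP 2008 = Nominal GDP 2008 = 46.23·471 + 47.32·87 + 19.76·117 = 28203.09.
Real GDP 2019 (at 2008 prices) = 46.23·563 + 47.32·64 + 19.76·164 = 32296.61.
Real growth = 32296.61/28203.09 − 1 = 0.1451.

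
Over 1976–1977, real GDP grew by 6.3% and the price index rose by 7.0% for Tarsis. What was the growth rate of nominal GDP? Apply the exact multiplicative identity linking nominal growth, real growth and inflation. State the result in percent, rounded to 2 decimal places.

13.74%

(1 + g_nom) = (1 + g_real)(1 + π) = 1.0630 × 1.0700 = 1.13741.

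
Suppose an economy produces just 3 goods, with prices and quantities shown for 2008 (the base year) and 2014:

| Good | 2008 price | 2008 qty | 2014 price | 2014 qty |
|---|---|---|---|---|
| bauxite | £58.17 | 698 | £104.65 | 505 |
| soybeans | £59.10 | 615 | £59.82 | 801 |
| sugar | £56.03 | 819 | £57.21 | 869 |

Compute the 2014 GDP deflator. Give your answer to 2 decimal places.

Nominal GDP 2014 = 104.65·505 + 59.82·801 + 57.21·869 = 150479.56.
Real GDP 2014 (at 2008 prices) = 58.17·505 + 59.10·801 + 56.03·869 = 125405.02.
Deflator = Nominal/Real × 100 = 150479.56/125405.02 × 100 = 119.995.

119.99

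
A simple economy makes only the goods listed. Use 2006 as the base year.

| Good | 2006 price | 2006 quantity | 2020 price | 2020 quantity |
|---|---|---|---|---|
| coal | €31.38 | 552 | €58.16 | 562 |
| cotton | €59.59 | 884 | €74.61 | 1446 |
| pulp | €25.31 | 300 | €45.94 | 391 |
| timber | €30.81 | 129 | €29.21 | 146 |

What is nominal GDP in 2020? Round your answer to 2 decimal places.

€162799.18

Nominal GDP 2020 = Σ (p_2020 × q_2020) = 58.16·562 + 74.61·1446 + 45.94·391 + 29.21·146 = 162799.18.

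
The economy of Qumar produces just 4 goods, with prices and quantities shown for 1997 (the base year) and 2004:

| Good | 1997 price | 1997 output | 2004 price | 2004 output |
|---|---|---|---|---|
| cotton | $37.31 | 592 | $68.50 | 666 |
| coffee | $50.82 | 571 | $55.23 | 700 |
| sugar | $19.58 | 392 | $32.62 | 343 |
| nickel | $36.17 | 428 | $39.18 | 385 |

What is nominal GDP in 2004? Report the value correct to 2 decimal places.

Nominal GDP 2004 = Σ (p_2004 × q_2004) = 68.50·666 + 55.23·700 + 32.62·343 + 39.18·385 = 110554.96.

$110554.96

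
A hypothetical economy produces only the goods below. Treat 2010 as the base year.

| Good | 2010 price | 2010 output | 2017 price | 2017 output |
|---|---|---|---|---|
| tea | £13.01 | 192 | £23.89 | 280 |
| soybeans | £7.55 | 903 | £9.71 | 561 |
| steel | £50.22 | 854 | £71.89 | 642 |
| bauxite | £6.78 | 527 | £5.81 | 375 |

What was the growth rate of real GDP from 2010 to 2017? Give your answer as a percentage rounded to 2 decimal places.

Real GDP 2010 = Nominal GDP 2010 = 13.01·192 + 7.55·903 + 50.22·854 + 6.78·527 = 55776.51.
Real GDP 2017 (at 2010 prices) = 13.01·280 + 7.55·561 + 50.22·642 + 6.78·375 = 42662.09.
Real growth = 42662.09/55776.51 − 1 = -0.2351.

-23.51%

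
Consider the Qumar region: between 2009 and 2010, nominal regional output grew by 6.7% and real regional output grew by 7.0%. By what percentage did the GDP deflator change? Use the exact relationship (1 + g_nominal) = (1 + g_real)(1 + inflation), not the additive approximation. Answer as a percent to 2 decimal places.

-0.28%

(1 + g_nom) = (1 + g_real)(1 + π), so π = 1.0670 / 1.0700 − 1 = -0.00280.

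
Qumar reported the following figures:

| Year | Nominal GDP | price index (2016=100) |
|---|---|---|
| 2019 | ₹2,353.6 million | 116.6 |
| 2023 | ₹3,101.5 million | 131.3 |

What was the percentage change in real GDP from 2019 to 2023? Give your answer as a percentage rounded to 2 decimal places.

Deflate each year: 2019 → 2353.6/1.166 = 2018.52; 2023 → 3101.5/1.313 = 2362.15.
So real GDP changed by 2362.15/2018.52 − 1 = 0.1702, i.e. 17.02%.

17.02%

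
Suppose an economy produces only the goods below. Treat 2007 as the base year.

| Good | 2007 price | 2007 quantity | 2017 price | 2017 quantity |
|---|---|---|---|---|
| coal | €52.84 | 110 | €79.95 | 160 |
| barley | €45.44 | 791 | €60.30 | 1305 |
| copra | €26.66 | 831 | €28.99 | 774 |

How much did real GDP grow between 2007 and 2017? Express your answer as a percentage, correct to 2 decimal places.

Real GDP 2007 = Nominal GDP 2007 = 52.84·110 + 45.44·791 + 26.66·831 = 63909.90.
Real GDP 2017 (at 2007 prices) = 52.84·160 + 45.44·1305 + 26.66·774 = 88388.44.
Real growth = 88388.44/63909.90 − 1 = 0.3830.

38.30%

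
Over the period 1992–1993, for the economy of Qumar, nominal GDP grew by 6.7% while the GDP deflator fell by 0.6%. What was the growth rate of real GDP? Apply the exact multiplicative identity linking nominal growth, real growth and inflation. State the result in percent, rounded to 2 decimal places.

7.34%

(1 + g_nom) = (1 + g_real)(1 + π), so g_real = 1.0670 / 0.9940 − 1 = 0.07344.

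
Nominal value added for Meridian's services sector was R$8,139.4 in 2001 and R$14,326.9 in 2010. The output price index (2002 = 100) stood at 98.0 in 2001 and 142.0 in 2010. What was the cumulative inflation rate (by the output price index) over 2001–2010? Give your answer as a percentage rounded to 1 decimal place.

44.9%

Price-level change = 142.0 / 98.0 − 1 = 0.4490.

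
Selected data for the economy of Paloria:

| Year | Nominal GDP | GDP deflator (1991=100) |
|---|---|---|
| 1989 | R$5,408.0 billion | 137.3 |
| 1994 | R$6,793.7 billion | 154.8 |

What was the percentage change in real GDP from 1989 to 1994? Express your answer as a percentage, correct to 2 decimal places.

11.42%

Deflate each year: 1989 → 5408.0/1.373 = 3938.82; 1994 → 6793.7/1.548 = 4388.70.
So real GDP changed by 4388.70/3938.82 − 1 = 0.1142, i.e. 11.42%.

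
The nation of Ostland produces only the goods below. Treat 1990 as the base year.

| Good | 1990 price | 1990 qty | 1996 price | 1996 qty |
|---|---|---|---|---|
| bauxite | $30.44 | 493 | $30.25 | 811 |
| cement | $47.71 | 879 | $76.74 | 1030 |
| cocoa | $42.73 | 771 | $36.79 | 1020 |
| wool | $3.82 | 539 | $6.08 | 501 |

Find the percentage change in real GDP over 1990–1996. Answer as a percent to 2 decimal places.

29.78%

Real GDP 1990 = Nominal GDP 1990 = 30.44·493 + 47.71·879 + 42.73·771 + 3.82·539 = 91947.82.
Real GDP 1996 (at 1990 prices) = 30.44·811 + 47.71·1030 + 42.73·1020 + 3.82·501 = 119326.56.
Real growth = 119326.56/91947.82 − 1 = 0.2978.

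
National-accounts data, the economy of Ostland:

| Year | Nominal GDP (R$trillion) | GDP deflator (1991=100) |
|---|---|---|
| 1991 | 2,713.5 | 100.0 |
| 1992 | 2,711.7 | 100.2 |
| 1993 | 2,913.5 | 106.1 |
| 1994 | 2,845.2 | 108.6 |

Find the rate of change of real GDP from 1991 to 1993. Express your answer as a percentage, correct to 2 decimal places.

Real GDP 1991 = 2713.5/1.000 = 2713.50.
Real GDP 1993 = 2913.5/1.061 = 2745.99.
Change = 2745.99/2713.50 − 1 = 0.0120.

1.20%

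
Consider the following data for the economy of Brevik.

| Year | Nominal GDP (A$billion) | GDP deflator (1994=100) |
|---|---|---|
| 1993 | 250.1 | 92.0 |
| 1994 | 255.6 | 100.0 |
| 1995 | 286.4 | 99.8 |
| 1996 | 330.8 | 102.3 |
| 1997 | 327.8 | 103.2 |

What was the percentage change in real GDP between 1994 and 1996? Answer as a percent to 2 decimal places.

26.51%

Real GDP 1994 = 255.6/1.000 = 255.60.
Real GDP 1996 = 330.8/1.023 = 323.36.
Change = 323.36/255.60 − 1 = 0.2651.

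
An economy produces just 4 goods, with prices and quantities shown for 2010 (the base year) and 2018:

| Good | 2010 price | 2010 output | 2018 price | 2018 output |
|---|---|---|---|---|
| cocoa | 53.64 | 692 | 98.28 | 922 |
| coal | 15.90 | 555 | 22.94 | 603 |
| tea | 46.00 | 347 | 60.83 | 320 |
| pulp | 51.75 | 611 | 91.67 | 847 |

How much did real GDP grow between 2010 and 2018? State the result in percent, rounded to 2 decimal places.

Real GDP 2010 = Nominal GDP 2010 = 53.64·692 + 15.90·555 + 46.00·347 + 51.75·611 = 93524.63.
Real GDP 2018 (at 2010 prices) = 53.64·922 + 15.90·603 + 46.00·320 + 51.75·847 = 117596.03.
Real growth = 117596.03/93524.63 − 1 = 0.2574.

25.74%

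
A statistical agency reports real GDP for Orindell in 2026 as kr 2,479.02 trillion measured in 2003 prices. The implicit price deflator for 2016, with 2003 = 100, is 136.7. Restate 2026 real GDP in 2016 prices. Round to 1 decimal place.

Real GDP in 2016 prices = Real GDP in 2003 prices × (P_2016/P_2003) = 2479.02 × 1.367 = 3388.82.

kr 3,388.8 trillion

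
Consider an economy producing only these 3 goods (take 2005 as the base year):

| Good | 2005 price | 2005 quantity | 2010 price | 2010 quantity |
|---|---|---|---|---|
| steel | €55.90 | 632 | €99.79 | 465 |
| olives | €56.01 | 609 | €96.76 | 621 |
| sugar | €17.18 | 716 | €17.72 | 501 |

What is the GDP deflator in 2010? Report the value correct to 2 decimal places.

Nominal GDP 2010 = 99.79·465 + 96.76·621 + 17.72·501 = 115368.03.
Real GDP 2010 (at 2005 prices) = 55.90·465 + 56.01·621 + 17.18·501 = 69382.89.
Deflator = Nominal/Real × 100 = 115368.03/69382.89 × 100 = 166.277.

166.28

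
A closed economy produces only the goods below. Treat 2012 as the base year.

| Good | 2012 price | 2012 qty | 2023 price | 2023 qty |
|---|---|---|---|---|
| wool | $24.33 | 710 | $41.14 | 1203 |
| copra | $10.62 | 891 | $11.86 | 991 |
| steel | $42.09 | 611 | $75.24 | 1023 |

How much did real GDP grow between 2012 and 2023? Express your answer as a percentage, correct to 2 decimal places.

57.95%

Real GDP 2012 = Nominal GDP 2012 = 24.33·710 + 10.62·891 + 42.09·611 = 52453.71.
Real GDP 2023 (at 2012 prices) = 24.33·1203 + 10.62·991 + 42.09·1023 = 82851.48.
Real growth = 82851.48/52453.71 − 1 = 0.5795.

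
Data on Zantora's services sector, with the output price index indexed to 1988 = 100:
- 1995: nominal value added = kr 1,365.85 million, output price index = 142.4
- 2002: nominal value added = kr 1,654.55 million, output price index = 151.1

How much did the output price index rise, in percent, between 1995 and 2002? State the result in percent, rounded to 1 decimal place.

6.1%

Price-level change = 151.1 / 142.4 − 1 = 0.0611.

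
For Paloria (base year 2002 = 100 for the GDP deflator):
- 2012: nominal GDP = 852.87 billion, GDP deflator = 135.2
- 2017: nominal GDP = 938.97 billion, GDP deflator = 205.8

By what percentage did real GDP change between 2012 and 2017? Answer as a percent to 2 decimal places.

-27.67%

Deflate each year: 2012 → 852.87/1.352 = 630.82; 2017 → 938.97/2.058 = 456.25.
So real GDP changed by 456.25/630.82 − 1 = -0.2767, i.e. -27.67%.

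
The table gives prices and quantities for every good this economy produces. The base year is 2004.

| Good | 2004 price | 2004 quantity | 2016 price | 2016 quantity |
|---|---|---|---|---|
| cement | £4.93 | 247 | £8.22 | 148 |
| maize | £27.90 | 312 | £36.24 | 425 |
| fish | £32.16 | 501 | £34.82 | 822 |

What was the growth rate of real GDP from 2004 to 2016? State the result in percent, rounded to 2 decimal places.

Real GDP 2004 = Nominal GDP 2004 = 4.93·247 + 27.90·312 + 32.16·501 = 26034.67.
Real GDP 2016 (at 2004 prices) = 4.93·148 + 27.90·425 + 32.16·822 = 39022.66.
Real growth = 39022.66/26034.67 − 1 = 0.4989.

49.89%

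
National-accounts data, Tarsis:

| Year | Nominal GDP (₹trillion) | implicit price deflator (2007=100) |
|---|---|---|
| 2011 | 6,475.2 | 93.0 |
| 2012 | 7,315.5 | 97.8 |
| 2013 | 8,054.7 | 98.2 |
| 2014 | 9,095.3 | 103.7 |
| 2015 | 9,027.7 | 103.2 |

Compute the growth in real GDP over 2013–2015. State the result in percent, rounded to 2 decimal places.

6.65%

Real GDP 2013 = 8054.7/0.982 = 8202.34.
Real GDP 2015 = 9027.7/1.032 = 8747.77.
Change = 8747.77/8202.34 − 1 = 0.0665.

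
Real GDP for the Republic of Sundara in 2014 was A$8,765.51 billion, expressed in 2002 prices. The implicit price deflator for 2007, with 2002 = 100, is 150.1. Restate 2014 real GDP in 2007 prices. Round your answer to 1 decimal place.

A$13,157.0 billion

Real GDP in 2007 prices = Real GDP in 2002 prices × (P_2007/P_2002) = 8765.51 × 1.501 = 13157.03.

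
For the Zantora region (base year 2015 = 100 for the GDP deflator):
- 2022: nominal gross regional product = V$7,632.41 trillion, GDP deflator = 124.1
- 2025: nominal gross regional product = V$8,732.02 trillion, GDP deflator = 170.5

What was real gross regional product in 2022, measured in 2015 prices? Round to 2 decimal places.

Real gross regional product = Nominal / (GDP deflator/100) = 7632.41 / 1.241 = 6150.21.

V$6,150.21 trillion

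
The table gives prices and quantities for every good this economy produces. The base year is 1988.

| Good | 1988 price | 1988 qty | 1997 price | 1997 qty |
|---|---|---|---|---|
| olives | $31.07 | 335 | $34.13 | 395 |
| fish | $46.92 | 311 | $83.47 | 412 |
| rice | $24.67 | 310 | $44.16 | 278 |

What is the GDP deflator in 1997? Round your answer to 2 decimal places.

156.38

Nominal GDP 1997 = 34.13·395 + 83.47·412 + 44.16·278 = 60147.47.
Real GDP 1997 (at 1988 prices) = 31.07·395 + 46.92·412 + 24.67·278 = 38461.95.
Deflator = Nominal/Real × 100 = 60147.47/38461.95 × 100 = 156.382.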